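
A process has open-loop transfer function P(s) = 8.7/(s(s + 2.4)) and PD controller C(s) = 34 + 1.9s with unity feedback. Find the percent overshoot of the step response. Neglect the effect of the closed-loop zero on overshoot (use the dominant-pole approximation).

12.6%

Forward path: (34 + 1.9s)·8.7/(s(s+2.4)). The closed-loop characteristic equation is s² + (2.4 + 8.7·1.9)s + 8.7·34 = 0.
That is s² + 18.93s + 295.8 = 0, so ω_n = 17.2 rad/s and ζ = 18.93/(2·17.2) = 0.5503.
%OS = 100·exp(−πζ/√(1−ζ²)) = 12.6%.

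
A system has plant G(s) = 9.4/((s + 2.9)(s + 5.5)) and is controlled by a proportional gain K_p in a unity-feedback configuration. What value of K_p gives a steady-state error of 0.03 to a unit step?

K_p = 54.9

Steady-state error for a unit step on this type-0 loop is 1/(1 + K_p·G(0)).
G(0) = 0.5893. Require 1/(1 + K_p·0.5893) = 0.03, so 1 + 0.5893·K_p = 33.33.
K_p = (33.33 − 1)/0.5893 = 54.9.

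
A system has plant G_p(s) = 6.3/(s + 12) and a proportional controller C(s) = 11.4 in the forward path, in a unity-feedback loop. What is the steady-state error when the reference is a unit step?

The loop is type 0. Static position error constant K_pos = C(0)·G_p(0) = 11.4·0.525 = 5.985.
Steady-state error to a unit step: e_ss = 1/(1+K_pos) = 1/6.985 = 0.143.

0.143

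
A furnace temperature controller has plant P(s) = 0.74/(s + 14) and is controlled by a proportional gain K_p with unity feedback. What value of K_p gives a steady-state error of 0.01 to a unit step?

Steady-state error for a unit step on this type-0 loop is 1/(1 + K_p·P(0)).
P(0) = 0.05286. Require 1/(1 + K_p·0.05286) = 0.01, so 1 + 0.05286·K_p = 100.
K_p = (100 − 1)/0.05286 = 1870.

K_p = 1870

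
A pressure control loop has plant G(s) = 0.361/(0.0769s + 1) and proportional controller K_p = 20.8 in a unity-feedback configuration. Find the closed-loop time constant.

τ = 0.00904 s

Closed loop: T(s) = K_p·G/(1+K_p·G) = 7.509/(0.0769s + 1 + 7.509), with pole at s = −(1 + 7.509)/0.0769 = −110.6.
Closed-loop time constant τ = 1/110.6 = 0.00904 s.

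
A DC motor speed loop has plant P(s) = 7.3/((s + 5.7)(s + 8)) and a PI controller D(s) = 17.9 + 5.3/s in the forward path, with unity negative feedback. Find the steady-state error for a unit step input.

0

The open loop D(s)P(s) has a pole at the origin (type 1), so the static position error constant is infinite and e_ss = 1/(1+∞) = 0.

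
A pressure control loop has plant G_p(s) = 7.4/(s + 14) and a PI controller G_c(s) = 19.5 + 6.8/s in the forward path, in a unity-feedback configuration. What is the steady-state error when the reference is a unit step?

The open loop G_c(s)G_p(s) has a pole at the origin (type 1), so the static position error constant is infinite and e_ss = 1/(1+∞) = 0.

0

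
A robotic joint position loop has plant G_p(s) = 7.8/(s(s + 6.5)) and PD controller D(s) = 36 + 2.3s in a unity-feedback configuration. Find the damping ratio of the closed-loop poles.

ζ = 0.729

Forward path: (36 + 2.3s)·7.8/(s(s+6.5)). The closed-loop characteristic equation is s² + (6.5 + 7.8·2.3)s + 7.8·36 = 0.
That is s² + 24.44s + 280.8 = 0, so ω_n = 16.76 rad/s and ζ = 24.44/(2·16.76) = 0.7292.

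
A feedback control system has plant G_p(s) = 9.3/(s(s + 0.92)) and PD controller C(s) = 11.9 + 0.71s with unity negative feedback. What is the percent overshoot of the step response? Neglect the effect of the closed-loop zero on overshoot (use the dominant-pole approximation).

Forward path: (11.9 + 0.71s)·9.3/(s(s+0.92)). The closed-loop characteristic equation is s² + (0.92 + 9.3·0.71)s + 9.3·11.9 = 0.
That is s² + 7.523s + 110.7 = 0, so ω_n = 10.52 rad/s and ζ = 7.523/(2·10.52) = 0.3576.
%OS = 100·exp(−πζ/√(1−ζ²)) = 30%.

30%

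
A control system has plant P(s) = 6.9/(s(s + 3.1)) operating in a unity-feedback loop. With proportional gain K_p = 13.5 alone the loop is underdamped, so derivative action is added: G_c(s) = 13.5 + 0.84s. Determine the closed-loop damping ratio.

ζ = 0.461

Forward path: (13.5 + 0.84s)·6.9/(s(s+3.1)). The closed-loop characteristic equation is s² + (3.1 + 6.9·0.84)s + 6.9·13.5 = 0.
That is s² + 8.896s + 93.15 = 0, so ω_n = 9.651 rad/s and ζ = 8.896/(2·9.651) = 0.4609.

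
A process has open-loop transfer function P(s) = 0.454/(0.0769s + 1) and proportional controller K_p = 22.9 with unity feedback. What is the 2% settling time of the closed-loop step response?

T_s ≈ 0.027 s

Closed loop: T(s) = K_p·P/(1+K_p·P) = 10.4/(0.0769s + 1 + 10.4), with pole at s = −(1 + 10.4)/0.0769 = −148.2.
τ = 1/148.2 = 0.006748 s, so 2% settling time ≈ 4τ = 0.027 s.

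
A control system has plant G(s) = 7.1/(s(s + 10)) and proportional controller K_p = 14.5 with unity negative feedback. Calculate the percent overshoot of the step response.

Closed-loop characteristic equation: s² + 10s + 102.9 = 0, so ω_n = 10.15 rad/s and ζ = 10/(2·10.15) = 0.4928.
%OS = 100·exp(−πζ/√(1−ζ²)) = 100·exp(−π·0.4928/√0.7572) = 16.9%.

16.9%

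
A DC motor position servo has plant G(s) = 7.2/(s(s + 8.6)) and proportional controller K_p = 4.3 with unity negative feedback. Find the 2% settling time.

T_s ≈ 0.93 s

The closed-loop denominator s² + 8.6s + 30.96 gives ω_n = √30.96 = 5.564 and ζ = 8.6/(2ω_n) = 0.7728.
2% settling time T_s ≈ 4/(ζω_n) = 4/4.3 = 0.93 s.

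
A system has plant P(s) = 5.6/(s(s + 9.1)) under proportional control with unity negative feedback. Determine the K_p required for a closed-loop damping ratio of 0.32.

Closed-loop characteristic equation: s² + 9.1s + K_p·5.6 = 0.
So ω_n = √(5.6K_p) and 2ζω_n = 9.1, giving ζ = 9.1/(2√(5.6K_p)).
Setting ζ = 0.32: √(5.6K_p) = 9.1/(2·0.32) = 14.22, so K_p = 202.2/5.6 = 36.1.

K_p = 36.1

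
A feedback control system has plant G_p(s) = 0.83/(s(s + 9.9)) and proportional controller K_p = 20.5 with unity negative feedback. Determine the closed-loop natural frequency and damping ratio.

ω_n = 4.12 rad/s, ζ = 1.2

With unity feedback the closed-loop characteristic equation is s² + 9.9s + 20.5·0.83 = s² + 9.9s + 17.02 = 0.
So ω_n² = 17.02 ⇒ ω_n = 4.125 rad/s, and ζ = 9.9/(2ω_n) = 1.2.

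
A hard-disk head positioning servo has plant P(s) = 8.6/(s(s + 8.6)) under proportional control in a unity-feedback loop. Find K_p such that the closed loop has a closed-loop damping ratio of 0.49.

K_p = 8.95

Closed-loop characteristic equation: s² + 8.6s + K_p·8.6 = 0.
So ω_n = √(8.6K_p) and 2ζω_n = 8.6, giving ζ = 8.6/(2√(8.6K_p)).
Setting ζ = 0.49: √(8.6K_p) = 8.6/(2·0.49) = 8.776, so K_p = 77.01/8.6 = 8.95.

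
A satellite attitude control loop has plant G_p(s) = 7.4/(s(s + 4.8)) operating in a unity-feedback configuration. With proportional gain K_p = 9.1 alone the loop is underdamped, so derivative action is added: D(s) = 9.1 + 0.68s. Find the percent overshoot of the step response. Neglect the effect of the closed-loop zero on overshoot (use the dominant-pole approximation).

9.53%

Forward path: (9.1 + 0.68s)·7.4/(s(s+4.8)). The closed-loop characteristic equation is s² + (4.8 + 7.4·0.68)s + 7.4·9.1 = 0.
That is s² + 9.832s + 67.34 = 0, so ω_n = 8.206 rad/s and ζ = 9.832/(2·8.206) = 0.5991.
%OS = 100·exp(−πζ/√(1−ζ²)) = 9.53%.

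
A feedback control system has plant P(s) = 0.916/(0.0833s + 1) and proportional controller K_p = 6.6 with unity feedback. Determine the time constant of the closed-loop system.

Closed loop: T(s) = K_p·P/(1+K_p·P) = 6.046/(0.0833s + 1 + 6.046), with pole at s = −(1 + 6.046)/0.0833 = −84.58.
Closed-loop time constant τ = 1/84.58 = 0.0118 s.

τ = 0.0118 s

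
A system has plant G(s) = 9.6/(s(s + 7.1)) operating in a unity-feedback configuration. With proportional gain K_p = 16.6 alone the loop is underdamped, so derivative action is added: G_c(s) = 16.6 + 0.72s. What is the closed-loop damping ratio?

ζ = 0.555

Forward path: (16.6 + 0.72s)·9.6/(s(s+7.1)). The closed-loop characteristic equation is s² + (7.1 + 9.6·0.72)s + 9.6·16.6 = 0.
That is s² + 14.01s + 159.4 = 0, so ω_n = 12.62 rad/s and ζ = 14.01/(2·12.62) = 0.555.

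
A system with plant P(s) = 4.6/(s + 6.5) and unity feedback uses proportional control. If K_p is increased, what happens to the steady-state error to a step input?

decrease

e_ss = 1/(1 + K_p·P(0)); a larger K_p raises the denominator, so e_ss decreases.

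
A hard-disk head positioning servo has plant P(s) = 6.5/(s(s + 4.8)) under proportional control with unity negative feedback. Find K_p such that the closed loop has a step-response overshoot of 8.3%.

From %OS = 100·exp(−πζ/√(1−ζ²)) = 8.3%, ζ = −ln(0.083)/√(π²+ln²(0.083)) = 0.621.
Characteristic equation s² + 4.8s + 6.5K_p = 0 gives ζ = 4.8/(2√(6.5K_p)).
Setting ζ = 0.621: √(6.5K_p) = 4.8/(2·0.621) = 3.865, so K_p = 14.94/6.5 = 2.3.

K_p = 2.3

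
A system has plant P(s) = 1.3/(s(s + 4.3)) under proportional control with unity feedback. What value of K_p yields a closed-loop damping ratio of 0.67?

K_p = 7.92

Closed-loop characteristic equation: s² + 4.3s + K_p·1.3 = 0.
So ω_n = √(1.3K_p) and 2ζω_n = 4.3, giving ζ = 4.3/(2√(1.3K_p)).
Setting ζ = 0.67: √(1.3K_p) = 4.3/(2·0.67) = 3.209, so K_p = 10.3/1.3 = 7.92.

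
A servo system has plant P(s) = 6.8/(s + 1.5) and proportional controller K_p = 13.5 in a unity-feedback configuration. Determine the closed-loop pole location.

Closed-loop transfer function: T(s) = K_p·P(s)/(1 + K_p·P(s)) = 91.8/(s + 1.5 + 91.8) = 91.8/(s + 93.3).
The closed-loop pole is at s = −93.3.

s = -93.3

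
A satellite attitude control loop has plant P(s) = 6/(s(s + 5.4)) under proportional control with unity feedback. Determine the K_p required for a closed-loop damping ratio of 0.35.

K_p = 9.92

Closed-loop characteristic equation: s² + 5.4s + K_p·6 = 0.
So ω_n = √(6K_p) and 2ζω_n = 5.4, giving ζ = 5.4/(2√(6K_p)).
Setting ζ = 0.35: √(6K_p) = 5.4/(2·0.35) = 7.714, so K_p = 59.51/6 = 9.92.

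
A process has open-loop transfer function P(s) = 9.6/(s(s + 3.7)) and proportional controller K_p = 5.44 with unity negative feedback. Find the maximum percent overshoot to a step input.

Closed-loop characteristic equation: s² + 3.7s + 52.22 = 0, so ω_n = 7.227 rad/s and ζ = 3.7/(2·7.227) = 0.256.
%OS = 100·exp(−πζ/√(1−ζ²)) = 100·exp(−π·0.256/√0.9345) = 43.5%.

43.5%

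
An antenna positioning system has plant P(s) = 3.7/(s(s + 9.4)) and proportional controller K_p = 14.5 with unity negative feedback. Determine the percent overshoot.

The closed-loop denominator s² + 9.4s + 53.65 gives ω_n = √53.65 = 7.325 and ζ = 9.4/(2ω_n) = 0.6417.
%OS = 100·exp(−πζ/√(1−ζ²)) = 100·exp(−π·0.6417/√0.5883) = 7.22%.

7.22%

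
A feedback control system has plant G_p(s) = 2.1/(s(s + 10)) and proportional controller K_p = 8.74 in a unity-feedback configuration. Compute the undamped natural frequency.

ω_n = 4.28 rad/s

The closed-loop denominator is s(s+10) + 8.74·2.1 = s² + 10s + 18.35.
Matching s² + 2ζω_n s + ω_n²: ω_n = √18.35 = 4.284 rad/s and 2ζω_n = 10, so ζ = 10/(2·4.284) = 1.17.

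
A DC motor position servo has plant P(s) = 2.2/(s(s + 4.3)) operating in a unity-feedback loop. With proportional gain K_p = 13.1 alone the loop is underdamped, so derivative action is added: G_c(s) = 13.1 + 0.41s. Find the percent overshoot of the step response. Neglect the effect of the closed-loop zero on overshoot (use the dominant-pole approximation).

Forward path: (13.1 + 0.41s)·2.2/(s(s+4.3)). The closed-loop characteristic equation is s² + (4.3 + 2.2·0.41)s + 2.2·13.1 = 0.
That is s² + 5.202s + 28.82 = 0, so ω_n = 5.368 rad/s and ζ = 5.202/(2·5.368) = 0.4845.
%OS = 100·exp(−πζ/√(1−ζ²)) = 17.6%.

17.6%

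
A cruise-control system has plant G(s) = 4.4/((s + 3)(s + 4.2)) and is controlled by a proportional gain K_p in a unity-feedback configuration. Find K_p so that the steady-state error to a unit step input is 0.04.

The loop is type 0, so e_ss(step) = 1/(1 + K_pos) with K_pos = K_p·G(0).
G(0) = 0.3492. Require 1/(1 + K_p·0.3492) = 0.04, so 1 + 0.3492·K_p = 25.
K_p = (25 − 1)/0.3492 = 68.7.

K_p = 68.7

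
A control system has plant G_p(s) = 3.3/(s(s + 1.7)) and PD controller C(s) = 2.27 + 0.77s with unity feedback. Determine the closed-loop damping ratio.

Forward path: (2.27 + 0.77s)·3.3/(s(s+1.7)). The closed-loop characteristic equation is s² + (1.7 + 3.3·0.77)s + 3.3·2.27 = 0.
That is s² + 4.241s + 7.491 = 0, so ω_n = 2.737 rad/s and ζ = 4.241/(2·2.737) = 0.7748.

ζ = 0.775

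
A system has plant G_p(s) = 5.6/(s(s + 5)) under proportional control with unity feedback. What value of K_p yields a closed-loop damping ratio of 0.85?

K_p = 1.54

Closed-loop characteristic equation: s² + 5s + K_p·5.6 = 0.
So ω_n = √(5.6K_p) and 2ζω_n = 5, giving ζ = 5/(2√(5.6K_p)).
Setting ζ = 0.85: √(5.6K_p) = 5/(2·0.85) = 2.941, so K_p = 8.651/5.6 = 1.54.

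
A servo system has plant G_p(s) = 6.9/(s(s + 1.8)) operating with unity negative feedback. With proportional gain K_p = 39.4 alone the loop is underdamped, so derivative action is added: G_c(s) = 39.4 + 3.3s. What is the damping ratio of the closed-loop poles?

ζ = 0.745

Forward path: (39.4 + 3.3s)·6.9/(s(s+1.8)). The closed-loop characteristic equation is s² + (1.8 + 6.9·3.3)s + 6.9·39.4 = 0.
That is s² + 24.57s + 271.9 = 0, so ω_n = 16.49 rad/s and ζ = 24.57/(2·16.49) = 0.7451.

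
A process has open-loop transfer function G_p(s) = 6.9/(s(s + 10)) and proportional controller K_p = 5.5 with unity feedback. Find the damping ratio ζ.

ζ = 0.812

The closed-loop denominator is s(s+10) + 5.5·6.9 = s² + 10s + 37.95.
Matching s² + 2ζω_n s + ω_n²: ω_n = √37.95 = 6.16 rad/s and 2ζω_n = 10, so ζ = 10/(2·6.16) = 0.812.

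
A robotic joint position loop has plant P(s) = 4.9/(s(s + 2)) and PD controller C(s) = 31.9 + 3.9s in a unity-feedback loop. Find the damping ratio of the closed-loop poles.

Forward path: (31.9 + 3.9s)·4.9/(s(s+2)). The closed-loop characteristic equation is s² + (2 + 4.9·3.9)s + 4.9·31.9 = 0.
That is s² + 21.11s + 156.3 = 0, so ω_n = 12.5 rad/s and ζ = 21.11/(2·12.5) = 0.8442.

ζ = 0.844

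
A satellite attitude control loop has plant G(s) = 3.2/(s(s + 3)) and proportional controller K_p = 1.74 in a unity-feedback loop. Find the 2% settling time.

T_s ≈ 2.67 s

The closed-loop denominator s² + 3s + 5.568 gives ω_n = √5.568 = 2.36 and ζ = 3/(2ω_n) = 0.6357.
2% settling time T_s ≈ 4/(ζω_n) = 4/1.5 = 2.67 s.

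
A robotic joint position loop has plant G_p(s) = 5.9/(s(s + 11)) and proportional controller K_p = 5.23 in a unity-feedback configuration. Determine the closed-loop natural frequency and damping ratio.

ω_n = 5.55 rad/s, ζ = 0.99

The closed-loop denominator is s(s+11) + 5.23·5.9 = s² + 11s + 30.86.
So ω_n² = 30.86 ⇒ ω_n = 5.555 rad/s, and ζ = 11/(2ω_n) = 0.99.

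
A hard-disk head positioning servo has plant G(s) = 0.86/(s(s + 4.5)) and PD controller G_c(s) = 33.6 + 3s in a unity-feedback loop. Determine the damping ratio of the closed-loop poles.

Forward path: (33.6 + 3s)·0.86/(s(s+4.5)). The closed-loop characteristic equation is s² + (4.5 + 0.86·3)s + 0.86·33.6 = 0.
That is s² + 7.08s + 28.9 = 0, so ω_n = 5.375 rad/s and ζ = 7.08/(2·5.375) = 0.6585.

ζ = 0.659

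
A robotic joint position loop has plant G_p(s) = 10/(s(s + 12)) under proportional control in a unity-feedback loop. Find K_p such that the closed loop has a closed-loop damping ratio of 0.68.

Closed-loop characteristic equation: s² + 12s + K_p·10 = 0.
So ω_n = √(10K_p) and 2ζω_n = 12, giving ζ = 12/(2√(10K_p)).
Setting ζ = 0.68: √(10K_p) = 12/(2·0.68) = 8.824, so K_p = 77.85/10 = 7.79.

K_p = 7.79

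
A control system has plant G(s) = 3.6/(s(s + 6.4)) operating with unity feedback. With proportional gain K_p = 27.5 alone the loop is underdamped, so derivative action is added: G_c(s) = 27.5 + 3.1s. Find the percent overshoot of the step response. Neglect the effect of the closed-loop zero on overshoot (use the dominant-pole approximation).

0.276%

Forward path: (27.5 + 3.1s)·3.6/(s(s+6.4)). The closed-loop characteristic equation is s² + (6.4 + 3.6·3.1)s + 3.6·27.5 = 0.
That is s² + 17.56s + 99 = 0, so ω_n = 9.95 rad/s and ζ = 17.56/(2·9.95) = 0.8824.
%OS = 100·exp(−πζ/√(1−ζ²)) = 0.276%.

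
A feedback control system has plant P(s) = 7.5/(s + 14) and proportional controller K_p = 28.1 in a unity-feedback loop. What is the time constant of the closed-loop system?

τ = 0.00445 s

Closed-loop transfer function: T(s) = K_p·P(s)/(1 + K_p·P(s)) = 210.8/(s + 14 + 210.8) = 210.8/(s + 224.8).
Time constant τ = 1/224.8 = 0.00445 s.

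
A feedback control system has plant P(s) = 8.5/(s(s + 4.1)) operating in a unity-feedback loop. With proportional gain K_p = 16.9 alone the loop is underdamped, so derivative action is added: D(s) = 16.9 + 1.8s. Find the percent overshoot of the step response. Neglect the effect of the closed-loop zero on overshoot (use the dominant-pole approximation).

Forward path: (16.9 + 1.8s)·8.5/(s(s+4.1)). The closed-loop characteristic equation is s² + (4.1 + 8.5·1.8)s + 8.5·16.9 = 0.
That is s² + 19.4s + 143.6 = 0, so ω_n = 11.99 rad/s and ζ = 19.4/(2·11.99) = 0.8093.
%OS = 100·exp(−πζ/√(1−ζ²)) = 1.32%.

1.32%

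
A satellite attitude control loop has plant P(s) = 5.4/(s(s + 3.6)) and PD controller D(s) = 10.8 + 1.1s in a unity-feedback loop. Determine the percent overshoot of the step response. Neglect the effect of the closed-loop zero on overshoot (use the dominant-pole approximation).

Forward path: (10.8 + 1.1s)·5.4/(s(s+3.6)). The closed-loop characteristic equation is s² + (3.6 + 5.4·1.1)s + 5.4·10.8 = 0.
That is s² + 9.54s + 58.32 = 0, so ω_n = 7.637 rad/s and ζ = 9.54/(2·7.637) = 0.6246.
%OS = 100·exp(−πζ/√(1−ζ²)) = 8.1%.

8.1%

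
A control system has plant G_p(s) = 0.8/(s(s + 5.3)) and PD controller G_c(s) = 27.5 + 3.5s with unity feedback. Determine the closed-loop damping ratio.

ζ = 0.863

Forward path: (27.5 + 3.5s)·0.8/(s(s+5.3)). The closed-loop characteristic equation is s² + (5.3 + 0.8·3.5)s + 0.8·27.5 = 0.
That is s² + 8.1s + 22 = 0, so ω_n = 4.69 rad/s and ζ = 8.1/(2·4.69) = 0.8635.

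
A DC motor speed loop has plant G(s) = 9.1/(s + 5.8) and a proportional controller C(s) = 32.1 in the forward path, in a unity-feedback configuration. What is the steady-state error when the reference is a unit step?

The loop is type 0. Static position error constant K_pos = C(0)·G(0) = 32.1·1.569 = 50.36.
Steady-state error to a unit step: e_ss = 1/(1+K_pos) = 1/51.36 = 0.0195.

0.0195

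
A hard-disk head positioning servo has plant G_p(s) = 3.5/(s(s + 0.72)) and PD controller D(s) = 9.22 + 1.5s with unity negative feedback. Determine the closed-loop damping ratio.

Forward path: (9.22 + 1.5s)·3.5/(s(s+0.72)). The closed-loop characteristic equation is s² + (0.72 + 3.5·1.5)s + 3.5·9.22 = 0.
That is s² + 5.97s + 32.27 = 0, so ω_n = 5.681 rad/s and ζ = 5.97/(2·5.681) = 0.5255.

ζ = 0.525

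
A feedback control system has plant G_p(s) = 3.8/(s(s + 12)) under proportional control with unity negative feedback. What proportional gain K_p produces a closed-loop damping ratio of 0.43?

K_p = 51.2

Closed-loop characteristic equation: s² + 12s + K_p·3.8 = 0.
So ω_n = √(3.8K_p) and 2ζω_n = 12, giving ζ = 12/(2√(3.8K_p)).
Setting ζ = 0.43: √(3.8K_p) = 12/(2·0.43) = 13.95, so K_p = 194.7/3.8 = 51.2.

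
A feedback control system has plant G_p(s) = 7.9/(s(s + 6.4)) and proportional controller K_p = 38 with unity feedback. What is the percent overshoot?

The closed-loop denominator s² + 6.4s + 300.2 gives ω_n = √300.2 = 17.33 and ζ = 6.4/(2ω_n) = 0.1847.
%OS = 100·exp(−πζ/√(1−ζ²)) = 100·exp(−π·0.1847/√0.9659) = 55.4%.

55.4%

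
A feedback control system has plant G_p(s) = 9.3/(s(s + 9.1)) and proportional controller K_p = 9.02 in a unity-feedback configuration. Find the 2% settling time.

From 1 + K_pG_p(s) = 0: s² + 9.1s + 83.89 = 0 ⇒ ω_n = 9.159, ζ = 0.4968.
2% settling time T_s ≈ 4/(ζω_n) = 4/4.55 = 0.879 s.

T_s ≈ 0.879 s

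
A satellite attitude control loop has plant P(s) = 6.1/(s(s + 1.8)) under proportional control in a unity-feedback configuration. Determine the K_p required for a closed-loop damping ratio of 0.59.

Closed-loop characteristic equation: s² + 1.8s + K_p·6.1 = 0.
So ω_n = √(6.1K_p) and 2ζω_n = 1.8, giving ζ = 1.8/(2√(6.1K_p)).
Setting ζ = 0.59: √(6.1K_p) = 1.8/(2·0.59) = 1.525, so K_p = 2.327/6.1 = 0.381.

K_p = 0.381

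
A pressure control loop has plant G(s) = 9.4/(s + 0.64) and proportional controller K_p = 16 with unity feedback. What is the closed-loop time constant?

Closed-loop transfer function: T(s) = K_p·G(s)/(1 + K_p·G(s)) = 150.4/(s + 0.64 + 150.4) = 150.4/(s + 151).
Time constant τ = 1/151 = 0.00662 s.

τ = 0.00662 s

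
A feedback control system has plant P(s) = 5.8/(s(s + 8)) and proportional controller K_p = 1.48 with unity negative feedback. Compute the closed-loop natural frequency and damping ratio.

1 + K_p·P(s) = 0 gives s² + 8s + 8.584 = 0.
Matching s² + 2ζω_n s + ω_n²: ω_n = √8.584 = 2.93 rad/s and 2ζω_n = 8, so ζ = 8/(2·2.93) = 1.37.

ω_n = 2.93 rad/s, ζ = 1.37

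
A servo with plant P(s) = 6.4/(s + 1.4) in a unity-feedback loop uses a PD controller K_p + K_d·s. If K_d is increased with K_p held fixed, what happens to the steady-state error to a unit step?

At s = 0 the derivative term contributes nothing: C(0) = K_p regardless of K_d, so K_pos = K_p·P(0) and e_ss are unchanged.

unchanged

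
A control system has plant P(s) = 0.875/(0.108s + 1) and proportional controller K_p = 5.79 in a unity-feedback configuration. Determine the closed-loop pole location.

s = -56.17

Closed loop: T(s) = K_p·P/(1+K_p·P) = 5.066/(0.108s + 1 + 5.066), with pole at s = −(1 + 5.066)/0.108 = −56.17.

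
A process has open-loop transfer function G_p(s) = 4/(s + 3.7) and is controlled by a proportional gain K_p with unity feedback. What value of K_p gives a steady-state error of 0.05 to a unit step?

The loop is type 0, so e_ss(step) = 1/(1 + K_pos) with K_pos = K_p·G_p(0).
G_p(0) = 1.081. Require 1/(1 + K_p·1.081) = 0.05, so 1 + 1.081·K_p = 20.
K_p = (20 − 1)/1.081 = 17.6.

K_p = 17.6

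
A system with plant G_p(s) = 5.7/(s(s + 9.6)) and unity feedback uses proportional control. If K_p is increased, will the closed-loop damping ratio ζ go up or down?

ζ = 9.6/(2√(5.7K_p)); increasing K_p raises the denominator, so ζ falls.

decrease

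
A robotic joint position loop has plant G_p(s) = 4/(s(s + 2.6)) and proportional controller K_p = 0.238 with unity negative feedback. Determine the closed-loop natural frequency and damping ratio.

ω_n = 0.976 rad/s, ζ = 1.33

1 + K_p·G_p(s) = 0 gives s² + 2.6s + 0.952 = 0.
Matching s² + 2ζω_n s + ω_n²: ω_n = √0.952 = 0.9757 rad/s and 2ζω_n = 2.6, so ζ = 2.6/(2·0.9757) = 1.33.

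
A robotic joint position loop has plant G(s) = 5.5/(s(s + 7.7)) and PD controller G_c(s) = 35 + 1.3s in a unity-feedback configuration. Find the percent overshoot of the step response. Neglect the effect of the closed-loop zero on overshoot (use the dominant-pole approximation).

13.7%

Forward path: (35 + 1.3s)·5.5/(s(s+7.7)). The closed-loop characteristic equation is s² + (7.7 + 5.5·1.3)s + 5.5·35 = 0.
That is s² + 14.85s + 192.5 = 0, so ω_n = 13.87 rad/s and ζ = 14.85/(2·13.87) = 0.5352.
%OS = 100·exp(−πζ/√(1−ζ²)) = 13.7%.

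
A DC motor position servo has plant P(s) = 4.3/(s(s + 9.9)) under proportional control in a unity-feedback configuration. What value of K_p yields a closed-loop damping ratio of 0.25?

K_p = 91.2

Closed-loop characteristic equation: s² + 9.9s + K_p·4.3 = 0.
So ω_n = √(4.3K_p) and 2ζω_n = 9.9, giving ζ = 9.9/(2√(4.3K_p)).
Setting ζ = 0.25: √(4.3K_p) = 9.9/(2·0.25) = 19.8, so K_p = 392/4.3 = 91.2.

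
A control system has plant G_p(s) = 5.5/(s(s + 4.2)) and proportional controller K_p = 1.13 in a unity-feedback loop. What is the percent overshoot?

0.737%

Closed-loop characteristic equation: s² + 4.2s + 6.215 = 0, so ω_n = 2.493 rad/s and ζ = 4.2/(2·2.493) = 0.8424.
%OS = 100·exp(−πζ/√(1−ζ²)) = 100·exp(−π·0.8424/√0.2904) = 0.737%.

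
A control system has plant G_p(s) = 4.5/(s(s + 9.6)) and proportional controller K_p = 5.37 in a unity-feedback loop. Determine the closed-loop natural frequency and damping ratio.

1 + K_p·G_p(s) = 0 gives s² + 9.6s + 24.16 = 0.
Matching s² + 2ζω_n s + ω_n²: ω_n = √24.16 = 4.916 rad/s and 2ζω_n = 9.6, so ζ = 9.6/(2·4.916) = 0.976.

ω_n = 4.92 rad/s, ζ = 0.976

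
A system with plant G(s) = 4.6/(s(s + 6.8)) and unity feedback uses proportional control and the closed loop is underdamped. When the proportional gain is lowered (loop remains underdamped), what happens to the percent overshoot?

decrease

ζ = 6.8/(2√(4.6K_p)) rises as K_p falls; higher damping means less overshoot.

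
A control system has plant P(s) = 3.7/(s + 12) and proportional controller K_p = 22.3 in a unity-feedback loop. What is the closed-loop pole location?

s = -94.51

Closed-loop transfer function: T(s) = K_p·P(s)/(1 + K_p·P(s)) = 82.51/(s + 12 + 82.51) = 82.51/(s + 94.51).
The closed-loop pole is at s = −94.51.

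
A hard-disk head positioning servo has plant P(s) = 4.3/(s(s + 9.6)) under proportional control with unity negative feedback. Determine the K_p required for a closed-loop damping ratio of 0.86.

Closed-loop characteristic equation: s² + 9.6s + K_p·4.3 = 0.
So ω_n = √(4.3K_p) and 2ζω_n = 9.6, giving ζ = 9.6/(2√(4.3K_p)).
Setting ζ = 0.86: √(4.3K_p) = 9.6/(2·0.86) = 5.581, so K_p = 31.15/4.3 = 7.24.

K_p = 7.24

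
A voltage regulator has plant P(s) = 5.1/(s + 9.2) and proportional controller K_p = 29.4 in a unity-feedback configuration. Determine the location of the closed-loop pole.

Closed-loop transfer function: T(s) = K_p·P(s)/(1 + K_p·P(s)) = 149.9/(s + 9.2 + 149.9) = 149.9/(s + 159.1).
The closed-loop pole is at s = −159.1.

s = -159.1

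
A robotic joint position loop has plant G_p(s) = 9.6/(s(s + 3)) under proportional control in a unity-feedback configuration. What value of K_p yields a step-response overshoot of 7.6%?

From %OS = 100·exp(−πζ/√(1−ζ²)) = 7.6%, ζ = −ln(0.076)/√(π²+ln²(0.076)) = 0.6342.
Characteristic equation s² + 3s + 9.6K_p = 0 gives ζ = 3/(2√(9.6K_p)).
Setting ζ = 0.6342: √(9.6K_p) = 3/(2·0.6342) = 2.365, so K_p = 5.594/9.6 = 0.583.

K_p = 0.583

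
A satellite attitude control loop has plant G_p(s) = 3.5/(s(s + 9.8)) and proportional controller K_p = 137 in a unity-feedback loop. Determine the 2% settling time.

The closed-loop denominator s² + 9.8s + 479.5 gives ω_n = √479.5 = 21.9 and ζ = 9.8/(2ω_n) = 0.2238.
2% settling time T_s ≈ 4/(ζω_n) = 4/4.9 = 0.816 s.

T_s ≈ 0.816 s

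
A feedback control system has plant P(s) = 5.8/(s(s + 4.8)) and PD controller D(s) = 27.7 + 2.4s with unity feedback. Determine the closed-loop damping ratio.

Forward path: (27.7 + 2.4s)·5.8/(s(s+4.8)). The closed-loop characteristic equation is s² + (4.8 + 5.8·2.4)s + 5.8·27.7 = 0.
That is s² + 18.72s + 160.7 = 0, so ω_n = 12.68 rad/s and ζ = 18.72/(2·12.68) = 0.7385.

ζ = 0.738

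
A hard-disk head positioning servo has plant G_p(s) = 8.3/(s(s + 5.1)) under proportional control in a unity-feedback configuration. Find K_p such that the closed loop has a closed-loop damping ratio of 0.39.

Closed-loop characteristic equation: s² + 5.1s + K_p·8.3 = 0.
So ω_n = √(8.3K_p) and 2ζω_n = 5.1, giving ζ = 5.1/(2√(8.3K_p)).
Setting ζ = 0.39: √(8.3K_p) = 5.1/(2·0.39) = 6.538, so K_p = 42.75/8.3 = 5.15.

K_p = 5.15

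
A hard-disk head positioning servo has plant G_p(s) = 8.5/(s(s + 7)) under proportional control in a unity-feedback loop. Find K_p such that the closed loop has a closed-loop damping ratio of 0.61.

Closed-loop characteristic equation: s² + 7s + K_p·8.5 = 0.
So ω_n = √(8.5K_p) and 2ζω_n = 7, giving ζ = 7/(2√(8.5K_p)).
Setting ζ = 0.61: √(8.5K_p) = 7/(2·0.61) = 5.738, so K_p = 32.92/8.5 = 3.87.

K_p = 3.87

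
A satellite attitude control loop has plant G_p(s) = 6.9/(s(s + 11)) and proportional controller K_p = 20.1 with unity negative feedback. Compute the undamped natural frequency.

With unity feedback the closed-loop characteristic equation is s² + 11s + 20.1·6.9 = s² + 11s + 138.7 = 0.
Matching s² + 2ζω_n s + ω_n²: ω_n = √138.7 = 11.78 rad/s and 2ζω_n = 11, so ζ = 11/(2·11.78) = 0.467.

ω_n = 11.8 rad/s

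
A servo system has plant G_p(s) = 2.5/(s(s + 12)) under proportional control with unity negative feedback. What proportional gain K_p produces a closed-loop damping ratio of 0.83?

Closed-loop characteristic equation: s² + 12s + K_p·2.5 = 0.
So ω_n = √(2.5K_p) and 2ζω_n = 12, giving ζ = 12/(2√(2.5K_p)).
Setting ζ = 0.83: √(2.5K_p) = 12/(2·0.83) = 7.229, so K_p = 52.26/2.5 = 20.9.

K_p = 20.9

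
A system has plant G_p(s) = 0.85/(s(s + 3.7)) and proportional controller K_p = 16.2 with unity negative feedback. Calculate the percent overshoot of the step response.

16.4%

From 1 + K_pG_p(s) = 0: s² + 3.7s + 13.77 = 0 ⇒ ω_n = 3.711, ζ = 0.4985.
%OS = 100·exp(−πζ/√(1−ζ²)) = 100·exp(−π·0.4985/√0.7515) = 16.4%.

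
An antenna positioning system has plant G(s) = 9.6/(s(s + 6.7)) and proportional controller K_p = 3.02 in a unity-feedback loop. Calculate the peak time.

Closed-loop characteristic equation: s² + 6.7s + 28.99 = 0, so ω_n = 5.384 rad/s and ζ = 6.7/(2·5.384) = 0.6222.
Damped frequency ω_d = ω_n√(1−ζ²) = 4.215 rad/s, so peak time T_p = π/ω_d = 0.745 s.

T_p = 0.745 s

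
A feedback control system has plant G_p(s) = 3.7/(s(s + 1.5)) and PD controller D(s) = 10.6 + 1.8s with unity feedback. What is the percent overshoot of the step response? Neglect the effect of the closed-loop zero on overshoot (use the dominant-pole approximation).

Forward path: (10.6 + 1.8s)·3.7/(s(s+1.5)). The closed-loop characteristic equation is s² + (1.5 + 3.7·1.8)s + 3.7·10.6 = 0.
That is s² + 8.16s + 39.22 = 0, so ω_n = 6.263 rad/s and ζ = 8.16/(2·6.263) = 0.6515.
%OS = 100·exp(−πζ/√(1−ζ²)) = 6.74%.

6.74%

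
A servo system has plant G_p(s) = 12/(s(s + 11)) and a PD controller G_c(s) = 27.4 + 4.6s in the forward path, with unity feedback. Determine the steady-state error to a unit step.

The open loop G_c(s)G_p(s) has a pole at the origin (type 1), so the static position error constant is infinite and e_ss = 1/(1+∞) = 0.

0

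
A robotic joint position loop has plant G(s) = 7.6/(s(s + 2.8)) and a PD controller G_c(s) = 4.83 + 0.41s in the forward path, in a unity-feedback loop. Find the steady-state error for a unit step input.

0

The open loop G_c(s)G(s) has a pole at the origin (type 1), so the static position error constant is infinite and e_ss = 1/(1+∞) = 0.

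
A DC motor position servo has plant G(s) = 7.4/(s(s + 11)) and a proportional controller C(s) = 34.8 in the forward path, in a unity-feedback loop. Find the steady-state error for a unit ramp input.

The loop has one pole at the origin (type 1). Velocity error constant K_v = lim_{s→0} s·C(s)G(s) = 34.8·7.4/11 = 23.41.
Steady-state error to a unit ramp: e_ss = 1/K_v = 0.0427.

0.0427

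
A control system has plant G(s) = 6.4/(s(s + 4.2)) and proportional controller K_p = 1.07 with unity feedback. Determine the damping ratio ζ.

ζ = 0.802

The closed-loop denominator is s(s+4.2) + 1.07·6.4 = s² + 4.2s + 6.848.
So ω_n² = 6.848 ⇒ ω_n = 2.617 rad/s, and ζ = 4.2/(2ω_n) = 0.802.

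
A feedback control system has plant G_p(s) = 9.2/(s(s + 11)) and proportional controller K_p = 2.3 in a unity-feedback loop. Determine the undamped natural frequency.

The closed-loop denominator is s(s+11) + 2.3·9.2 = s² + 11s + 21.16.
So ω_n² = 21.16 ⇒ ω_n = 4.6 rad/s, and ζ = 11/(2ω_n) = 1.2.

ω_n = 4.6 rad/s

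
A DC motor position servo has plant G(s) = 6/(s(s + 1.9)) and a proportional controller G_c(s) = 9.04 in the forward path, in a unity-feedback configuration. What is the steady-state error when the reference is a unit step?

0

The open loop G_c(s)G(s) has a pole at the origin (type 1), so the static position error constant is infinite and e_ss = 1/(1+∞) = 0.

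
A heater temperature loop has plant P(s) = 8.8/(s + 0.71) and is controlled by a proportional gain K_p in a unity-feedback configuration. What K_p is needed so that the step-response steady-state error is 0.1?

K_p = 0.726

For a type-0 loop with proportional control, e_ss = 1/(1 + K_p·P(0)).
P(0) = 12.39. Require 1/(1 + K_p·12.39) = 0.1, so 1 + 12.39·K_p = 10.
K_p = (10 − 1)/12.39 = 0.726.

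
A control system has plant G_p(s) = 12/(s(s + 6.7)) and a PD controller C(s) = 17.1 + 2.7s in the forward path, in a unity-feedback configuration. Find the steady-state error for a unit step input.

0

The open loop C(s)G_p(s) has a pole at the origin (type 1), so the static position error constant is infinite and e_ss = 1/(1+∞) = 0.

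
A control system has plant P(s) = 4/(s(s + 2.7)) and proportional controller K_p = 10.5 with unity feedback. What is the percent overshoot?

51.2%

The closed-loop denominator s² + 2.7s + 42 gives ω_n = √42 = 6.481 and ζ = 2.7/(2ω_n) = 0.2083.
%OS = 100·exp(−πζ/√(1−ζ²)) = 100·exp(−π·0.2083/√0.9566) = 51.2%.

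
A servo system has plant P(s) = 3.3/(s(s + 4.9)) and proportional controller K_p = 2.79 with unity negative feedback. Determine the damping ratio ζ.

The closed-loop denominator is s(s+4.9) + 2.79·3.3 = s² + 4.9s + 9.207.
So ω_n² = 9.207 ⇒ ω_n = 3.034 rad/s, and ζ = 4.9/(2ω_n) = 0.807.

ζ = 0.807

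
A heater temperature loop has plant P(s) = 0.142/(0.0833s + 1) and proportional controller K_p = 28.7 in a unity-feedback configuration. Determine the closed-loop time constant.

Closed loop: T(s) = K_p·P/(1+K_p·P) = 4.075/(0.0833s + 1 + 4.075), with pole at s = −(1 + 4.075)/0.0833 = −60.93.
Closed-loop time constant τ = 1/60.93 = 0.0164 s.

τ = 0.0164 s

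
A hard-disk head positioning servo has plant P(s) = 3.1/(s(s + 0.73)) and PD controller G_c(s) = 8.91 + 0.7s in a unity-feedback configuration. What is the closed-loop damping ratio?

ζ = 0.276

Forward path: (8.91 + 0.7s)·3.1/(s(s+0.73)). The closed-loop characteristic equation is s² + (0.73 + 3.1·0.7)s + 3.1·8.91 = 0.
That is s² + 2.9s + 27.62 = 0, so ω_n = 5.256 rad/s and ζ = 2.9/(2·5.256) = 0.2759.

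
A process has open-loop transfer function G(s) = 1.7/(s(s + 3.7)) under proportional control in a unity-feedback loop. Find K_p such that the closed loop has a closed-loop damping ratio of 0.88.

Closed-loop characteristic equation: s² + 3.7s + K_p·1.7 = 0.
So ω_n = √(1.7K_p) and 2ζω_n = 3.7, giving ζ = 3.7/(2√(1.7K_p)).
Setting ζ = 0.88: √(1.7K_p) = 3.7/(2·0.88) = 2.102, so K_p = 4.42/1.7 = 2.6.

K_p = 2.6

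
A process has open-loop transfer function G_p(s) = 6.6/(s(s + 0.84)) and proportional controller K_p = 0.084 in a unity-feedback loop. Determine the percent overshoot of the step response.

11.7%

From 1 + K_pG_p(s) = 0: s² + 0.84s + 0.5544 = 0 ⇒ ω_n = 0.7446, ζ = 0.5641.
%OS = 100·exp(−πζ/√(1−ζ²)) = 100·exp(−π·0.5641/√0.6818) = 11.7%.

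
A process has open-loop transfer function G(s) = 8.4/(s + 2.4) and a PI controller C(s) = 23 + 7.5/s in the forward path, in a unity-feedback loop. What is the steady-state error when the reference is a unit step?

0

The open loop C(s)G(s) has a pole at the origin (type 1), so the static position error constant is infinite and e_ss = 1/(1+∞) = 0.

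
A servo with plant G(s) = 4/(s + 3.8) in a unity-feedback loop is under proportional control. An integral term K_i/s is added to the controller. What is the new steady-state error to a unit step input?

Adding integral action puts a pole at s = 0 in the forward path, raising the system type to 1; a type-1 loop has zero steady-state error to a step.

0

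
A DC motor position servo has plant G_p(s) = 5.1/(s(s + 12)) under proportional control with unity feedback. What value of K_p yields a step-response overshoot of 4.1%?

From %OS = 100·exp(−πζ/√(1−ζ²)) = 4.1%, ζ = −ln(0.041)/√(π²+ln²(0.041)) = 0.713.
Characteristic equation s² + 12s + 5.1K_p = 0 gives ζ = 12/(2√(5.1K_p)).
Setting ζ = 0.713: √(5.1K_p) = 12/(2·0.713) = 8.416, so K_p = 70.82/5.1 = 13.9.

K_p = 13.9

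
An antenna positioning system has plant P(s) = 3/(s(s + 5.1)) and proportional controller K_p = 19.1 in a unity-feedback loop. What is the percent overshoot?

The closed-loop denominator s² + 5.1s + 57.3 gives ω_n = √57.3 = 7.57 and ζ = 5.1/(2ω_n) = 0.3369.
%OS = 100·exp(−πζ/√(1−ζ²)) = 100·exp(−π·0.3369/√0.8865) = 32.5%.

32.5%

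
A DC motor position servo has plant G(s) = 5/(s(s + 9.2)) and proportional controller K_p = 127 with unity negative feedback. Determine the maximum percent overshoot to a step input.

From 1 + K_pG(s) = 0: s² + 9.2s + 635 = 0 ⇒ ω_n = 25.2, ζ = 0.1825.
%OS = 100·exp(−πζ/√(1−ζ²)) = 100·exp(−π·0.1825/√0.9667) = 55.8%.

55.8%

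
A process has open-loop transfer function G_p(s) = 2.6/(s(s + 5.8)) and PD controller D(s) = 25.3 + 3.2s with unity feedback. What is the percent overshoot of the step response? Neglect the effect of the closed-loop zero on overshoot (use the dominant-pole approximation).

0.386%

Forward path: (25.3 + 3.2s)·2.6/(s(s+5.8)). The closed-loop characteristic equation is s² + (5.8 + 2.6·3.2)s + 2.6·25.3 = 0.
That is s² + 14.12s + 65.78 = 0, so ω_n = 8.11 rad/s and ζ = 14.12/(2·8.11) = 0.8705.
%OS = 100·exp(−πζ/√(1−ζ²)) = 0.386%.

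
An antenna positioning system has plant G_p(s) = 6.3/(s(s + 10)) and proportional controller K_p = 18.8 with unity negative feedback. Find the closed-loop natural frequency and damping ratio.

The closed-loop denominator is s(s+10) + 18.8·6.3 = s² + 10s + 118.4.
So ω_n² = 118.4 ⇒ ω_n = 10.88 rad/s, and ζ = 10/(2ω_n) = 0.459.

ω_n = 10.9 rad/s, ζ = 0.459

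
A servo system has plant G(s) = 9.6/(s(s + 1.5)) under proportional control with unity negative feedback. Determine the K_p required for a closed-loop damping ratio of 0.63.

Closed-loop characteristic equation: s² + 1.5s + K_p·9.6 = 0.
So ω_n = √(9.6K_p) and 2ζω_n = 1.5, giving ζ = 1.5/(2√(9.6K_p)).
Setting ζ = 0.63: √(9.6K_p) = 1.5/(2·0.63) = 1.19, so K_p = 1.417/9.6 = 0.148.

K_p = 0.148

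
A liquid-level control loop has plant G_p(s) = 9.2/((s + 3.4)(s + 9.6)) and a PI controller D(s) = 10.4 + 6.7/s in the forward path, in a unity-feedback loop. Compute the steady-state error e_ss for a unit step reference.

0

The open loop D(s)G_p(s) has a pole at the origin (type 1), so the static position error constant is infinite and e_ss = 1/(1+∞) = 0.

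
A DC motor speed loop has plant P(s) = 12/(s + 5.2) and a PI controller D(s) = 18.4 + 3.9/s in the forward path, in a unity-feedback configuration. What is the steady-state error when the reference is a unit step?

0

The open loop D(s)P(s) has a pole at the origin (type 1), so the static position error constant is infinite and e_ss = 1/(1+∞) = 0.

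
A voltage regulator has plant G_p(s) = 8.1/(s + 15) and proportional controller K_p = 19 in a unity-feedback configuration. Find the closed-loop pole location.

s = -168.9

Closed-loop transfer function: T(s) = K_p·G_p(s)/(1 + K_p·G_p(s)) = 153.9/(s + 15 + 153.9) = 153.9/(s + 168.9).
The closed-loop pole is at s = −168.9.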